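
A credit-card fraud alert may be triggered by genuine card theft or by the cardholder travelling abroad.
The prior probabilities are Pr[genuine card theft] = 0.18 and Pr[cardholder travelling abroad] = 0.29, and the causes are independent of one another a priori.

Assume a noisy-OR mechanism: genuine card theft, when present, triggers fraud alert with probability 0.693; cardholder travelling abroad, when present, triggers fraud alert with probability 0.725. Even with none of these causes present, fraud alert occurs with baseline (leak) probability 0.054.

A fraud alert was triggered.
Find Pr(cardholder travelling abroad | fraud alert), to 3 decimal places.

Pr(cardholder travelling abroad | fraud alert) ≈ 0.647

Under noisy-OR, P(fraud alert | causes) = 1 − (1−0.054)·∏(1−qᵢ) over the active causes.
P(fraud alert) = 0.054·0.82·0.71 + 0.73985·0.82·0.29 + 0.709578·0.18·0.71 + 0.920134·0.18·0.29 = 0.031439 + 0.175936 + 0.090684 + 0.048031 = 0.346090
The cardholder travelling abroad-present share is 0.175936 + 0.048031 = 0.223967.
So P(cardholder travelling abroad | fraud alert) = 0.223967/0.346090 ≈ 0.647.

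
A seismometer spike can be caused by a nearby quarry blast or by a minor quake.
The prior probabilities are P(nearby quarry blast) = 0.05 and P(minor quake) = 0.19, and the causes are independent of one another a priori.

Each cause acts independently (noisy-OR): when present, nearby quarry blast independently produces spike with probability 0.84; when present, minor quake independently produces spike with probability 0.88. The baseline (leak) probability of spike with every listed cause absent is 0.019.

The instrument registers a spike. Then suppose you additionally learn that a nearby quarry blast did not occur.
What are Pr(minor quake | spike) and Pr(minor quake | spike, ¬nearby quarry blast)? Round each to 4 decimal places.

Pr(minor quake | spike) ≈ 0.7756; Pr(minor quake | spike, ¬nearby quarry blast) ≈ 0.9159

Under noisy-OR, P(spike | causes) = 1 − (1−0.019)·∏(1−qᵢ) over the active causes.
P(spike) = 0.019·0.95·0.81 + 0.88228·0.95·0.19 + 0.84304·0.05·0.81 + 0.981165·0.05·0.19 = 0.014621 + 0.159252 + 0.034143 + 0.009321 = 0.217337
Restricting to configurations with minor quake present: 0.159252 + 0.009321 = 0.168573.
P(minor quake | spike) = 0.168573 / 0.217337 ≈ 0.7756

With the extra evidence:
By total probability over both values of minor quake:
  P(spike | ¬nearby quarry blast) = 0.019×0.81 + 0.88228×0.19
        = 0.015390 + 0.167633 = 0.183023
Configurations with minor quake contribute 0.167633, so
  P(minor quake | spike, ¬nearby quarry blast) = 0.167633 / 0.183023 ≈ 0.9159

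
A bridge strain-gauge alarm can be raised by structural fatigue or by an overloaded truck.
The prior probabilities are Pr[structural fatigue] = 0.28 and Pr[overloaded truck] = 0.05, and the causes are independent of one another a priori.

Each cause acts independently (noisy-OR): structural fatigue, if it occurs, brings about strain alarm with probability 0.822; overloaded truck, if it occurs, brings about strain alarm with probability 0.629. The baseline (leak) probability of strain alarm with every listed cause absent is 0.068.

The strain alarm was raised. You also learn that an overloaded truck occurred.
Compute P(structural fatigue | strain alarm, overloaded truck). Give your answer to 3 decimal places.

P(structural fatigue | strain alarm, overloaded truck) ≈ 0.358

Under noisy-OR, P(strain alarm | causes) = 1 − (1−0.068)·∏(1−qᵢ) over the active causes.
Numerator (weight on configurations with structural fatigue): 0.938453×0.28 = 0.262767
The normalizing constant is 0.654228×0.72 + 0.938453×0.28 = 0.733811
P(structural fatigue | strain alarm, overloaded truck) = 0.262767/0.733811 ≈ 0.358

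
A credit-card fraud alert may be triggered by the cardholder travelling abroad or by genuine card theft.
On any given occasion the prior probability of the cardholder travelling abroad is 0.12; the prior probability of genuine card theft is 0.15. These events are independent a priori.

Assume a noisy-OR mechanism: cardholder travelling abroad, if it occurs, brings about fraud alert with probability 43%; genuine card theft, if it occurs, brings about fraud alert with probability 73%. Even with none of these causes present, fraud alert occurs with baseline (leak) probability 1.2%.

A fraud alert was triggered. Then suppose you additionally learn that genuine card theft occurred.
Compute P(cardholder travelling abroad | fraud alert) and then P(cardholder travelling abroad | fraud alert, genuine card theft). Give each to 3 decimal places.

P(cardholder travelling abroad | fraud alert) ≈ 0.361; P(cardholder travelling abroad | fraud alert, genuine card theft) ≈ 0.136

Under noisy-OR, P(fraud alert | causes) = 1 − (1−0.012)·∏(1−qᵢ) over the active causes.
Sum P(fraud alert|·) weighted by the priors over the 4 (cardholder travelling abroad, genuine card theft) configurations:
  P(fraud alert) = 0.012*0.88*0.85 + 0.73324*0.88*0.15 + 0.43684*0.12*0.85 + 0.847947*0.12*0.15
        = 0.008976 + 0.096788 + 0.044558 + 0.015263 = 0.165585
Keeping only the cardholder travelling abroad-present terms gives 0.059821, so
  P(cardholder travelling abroad | fraud alert) = 0.059821 / 0.165585 ≈ 0.361

Now also conditioning on genuine card theft=true:
P(fraud alert | genuine card theft) = 0.73324*0.88 + 0.847947*0.12 = 0.645251 + 0.101754 = 0.747005
Restricting to configurations with cardholder travelling abroad present: 0.847947*0.12 = 0.101754.
P(cardholder travelling abroad | fraud alert, genuine card theft) = 0.101754 / 0.747005 ≈ 0.136
Conditioning on genuine card theft lowers the posterior on cardholder travelling abroad: the classic explaining-away effect in a common-effect structure.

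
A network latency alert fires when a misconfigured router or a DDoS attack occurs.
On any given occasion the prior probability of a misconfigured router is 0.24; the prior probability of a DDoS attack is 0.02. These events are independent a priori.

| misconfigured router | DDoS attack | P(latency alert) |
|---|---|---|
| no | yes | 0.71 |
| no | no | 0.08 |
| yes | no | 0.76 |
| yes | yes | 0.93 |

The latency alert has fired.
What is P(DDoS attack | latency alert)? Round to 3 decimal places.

P(DDoS attack | latency alert) ≈ 0.060

P(latency alert) = 0.08·0.76·0.98 + 0.71·0.76·0.02 + 0.76·0.24·0.98 + 0.93·0.24·0.02 = 0.059584 + 0.010792 + 0.178752 + 0.004464 = 0.253592
Of this, 0.015256 comes from 0.010792 + 0.004464 (the DDoS attack=true cases).
So P(DDoS attack | latency alert) = 0.015256/0.253592 ≈ 0.060.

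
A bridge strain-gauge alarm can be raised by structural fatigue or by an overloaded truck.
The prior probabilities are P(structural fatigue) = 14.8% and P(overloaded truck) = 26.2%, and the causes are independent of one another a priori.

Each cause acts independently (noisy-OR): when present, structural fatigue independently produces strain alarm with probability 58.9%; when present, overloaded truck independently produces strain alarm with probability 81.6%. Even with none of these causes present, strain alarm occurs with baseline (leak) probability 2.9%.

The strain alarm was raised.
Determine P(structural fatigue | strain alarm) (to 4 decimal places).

Under noisy-OR, P(strain alarm | causes) = 1 − (1−0.029)·∏(1−qᵢ) over the active causes.
Numerator (weight on configurations with structural fatigue): 0.065635 + 0.035929 = 0.101564
The normalizing constant is 0.029×0.852×0.738 + 0.821336×0.852×0.262 + 0.600919×0.148×0.738 + 0.926569×0.148×0.262 = 0.303141
Posterior = 0.101564 / 0.303141 ≈ 0.3350

P(structural fatigue | strain alarm) ≈ 0.3350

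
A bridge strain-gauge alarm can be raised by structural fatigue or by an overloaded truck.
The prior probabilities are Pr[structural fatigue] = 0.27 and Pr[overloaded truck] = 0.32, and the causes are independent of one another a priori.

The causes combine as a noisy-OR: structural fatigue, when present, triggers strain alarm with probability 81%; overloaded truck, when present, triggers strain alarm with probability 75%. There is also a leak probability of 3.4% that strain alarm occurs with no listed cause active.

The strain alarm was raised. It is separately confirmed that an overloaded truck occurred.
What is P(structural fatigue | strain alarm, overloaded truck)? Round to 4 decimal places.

Under noisy-OR, P(strain alarm | causes) = 1 − (1−0.034)·∏(1−qᵢ) over the active causes.
Weight on structural fatigue=true, given the evidence: 0.954115×0.27 = 0.257611
Denominator P(strain alarm | overloaded truck): 0.7585×0.73 + 0.954115×0.27 = 0.811316
P(structural fatigue | strain alarm, overloaded truck) = 0.257611/0.811316 ≈ 0.3175

P(structural fatigue | strain alarm, overloaded truck) ≈ 0.3175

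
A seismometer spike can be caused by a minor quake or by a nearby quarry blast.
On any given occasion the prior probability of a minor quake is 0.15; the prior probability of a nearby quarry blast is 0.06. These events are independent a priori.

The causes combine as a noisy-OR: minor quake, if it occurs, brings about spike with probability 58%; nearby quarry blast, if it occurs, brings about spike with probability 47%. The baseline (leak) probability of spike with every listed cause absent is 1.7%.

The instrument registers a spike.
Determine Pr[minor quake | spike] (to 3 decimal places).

Under noisy-OR, P(spike | causes) = 1 − (1−0.017)·∏(1−qᵢ) over the active causes.
For the numerator, keep only minor quake=true terms: 0.082787 + 0.007031 = 0.089818
Normalizer over all consistent configurations: 0.017×0.85×0.94 + 0.47901×0.85×0.06 + 0.58714×0.15×0.94 + 0.781184×0.15×0.06 = 0.127831
Posterior = 0.089818 / 0.127831 ≈ 0.703

Pr[minor quake | spike] ≈ 0.703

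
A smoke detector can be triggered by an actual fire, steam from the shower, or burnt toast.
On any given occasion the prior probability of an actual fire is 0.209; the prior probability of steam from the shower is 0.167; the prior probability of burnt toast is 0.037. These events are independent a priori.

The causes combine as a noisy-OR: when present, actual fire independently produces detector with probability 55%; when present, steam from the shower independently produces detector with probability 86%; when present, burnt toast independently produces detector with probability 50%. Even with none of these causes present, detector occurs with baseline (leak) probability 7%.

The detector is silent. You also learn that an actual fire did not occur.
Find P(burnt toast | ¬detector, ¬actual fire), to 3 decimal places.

Under noisy-OR, P(detector | causes) = 1 − (1−0.07)·∏(1−qᵢ) over the active causes.
P(¬detector | ¬actual fire) = 0.93·0.833·0.963 + 0.465·0.833·0.037 + 0.1302·0.167·0.963 + 0.0651·0.167·0.037 = 0.746026 + 0.014332 + 0.020939 + 0.000402 = 0.781699
Restricting to configurations with burnt toast present: 0.014332 + 0.000402 = 0.014734.
P(burnt toast | ¬detector, ¬actual fire) = 0.014734 / 0.781699 ≈ 0.019

P(burnt toast | ¬detector, ¬actual fire) ≈ 0.019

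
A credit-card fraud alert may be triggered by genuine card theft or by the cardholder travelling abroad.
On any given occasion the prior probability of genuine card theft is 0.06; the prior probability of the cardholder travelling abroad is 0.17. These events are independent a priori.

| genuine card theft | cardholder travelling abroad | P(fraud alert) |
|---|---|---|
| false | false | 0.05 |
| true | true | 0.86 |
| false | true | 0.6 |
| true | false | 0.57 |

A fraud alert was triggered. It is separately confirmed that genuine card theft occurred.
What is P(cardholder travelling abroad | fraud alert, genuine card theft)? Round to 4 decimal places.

By total probability over both values of cardholder travelling abroad:
  P(fraud alert | genuine card theft) = 0.57×0.83 + 0.86×0.17
        = 0.473100 + 0.146200 = 0.619300
The terms with cardholder travelling abroad present sum to 0.146200, so
  P(cardholder travelling abroad | fraud alert, genuine card theft) = 0.146200 / 0.619300 ≈ 0.2361

P(cardholder travelling abroad | fraud alert, genuine card theft) ≈ 0.2361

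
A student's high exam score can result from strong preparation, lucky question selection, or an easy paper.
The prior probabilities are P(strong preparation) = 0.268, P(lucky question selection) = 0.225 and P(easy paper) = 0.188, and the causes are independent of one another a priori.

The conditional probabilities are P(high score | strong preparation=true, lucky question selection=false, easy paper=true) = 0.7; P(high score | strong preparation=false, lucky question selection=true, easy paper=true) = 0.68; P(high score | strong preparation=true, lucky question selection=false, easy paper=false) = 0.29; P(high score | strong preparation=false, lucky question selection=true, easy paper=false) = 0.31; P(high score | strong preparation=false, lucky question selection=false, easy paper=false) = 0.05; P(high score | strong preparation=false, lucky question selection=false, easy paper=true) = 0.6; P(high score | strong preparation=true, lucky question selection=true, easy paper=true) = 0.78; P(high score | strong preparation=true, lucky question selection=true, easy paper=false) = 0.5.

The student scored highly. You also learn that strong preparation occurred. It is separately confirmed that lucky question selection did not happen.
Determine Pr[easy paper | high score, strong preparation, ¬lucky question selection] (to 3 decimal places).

By total probability over both values of easy paper:
  P(high score | strong preparation, ¬lucky question selection) = 0.29×0.812 + 0.7×0.188
        = 0.235480 + 0.131600 = 0.367080
The terms with easy paper present sum to 0.131600, so
  P(easy paper | high score, strong preparation, ¬lucky question selection) = 0.131600 / 0.367080 ≈ 0.359

Pr[easy paper | high score, strong preparation, ¬lucky question selection] ≈ 0.359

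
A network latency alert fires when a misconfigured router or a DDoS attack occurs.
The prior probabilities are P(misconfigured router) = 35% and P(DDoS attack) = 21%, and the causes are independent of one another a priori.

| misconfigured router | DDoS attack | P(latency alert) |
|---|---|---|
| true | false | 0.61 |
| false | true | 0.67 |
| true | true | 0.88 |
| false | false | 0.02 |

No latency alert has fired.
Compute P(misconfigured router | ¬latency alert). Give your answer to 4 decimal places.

For the numerator, keep only misconfigured router=true terms: 0.107835 + 0.008820 = 0.116655
Denominator P(¬latency alert): 0.98×0.65×0.79 + 0.33×0.65×0.21 + 0.39×0.35×0.79 + 0.12×0.35×0.21 = 0.664930
Posterior = 0.116655 / 0.664930 ≈ 0.1754

P(misconfigured router | ¬latency alert) ≈ 0.1754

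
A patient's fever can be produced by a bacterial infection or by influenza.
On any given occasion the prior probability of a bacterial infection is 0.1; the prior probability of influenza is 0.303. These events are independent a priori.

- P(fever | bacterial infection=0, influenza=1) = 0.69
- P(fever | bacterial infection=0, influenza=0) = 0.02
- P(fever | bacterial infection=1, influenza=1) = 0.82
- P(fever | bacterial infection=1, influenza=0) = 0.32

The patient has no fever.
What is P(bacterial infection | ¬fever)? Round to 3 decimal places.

P(bacterial infection | ¬fever) ≈ 0.070

P(¬fever) = 0.98·0.9·0.697 + 0.31·0.9·0.303 + 0.68·0.1·0.697 + 0.18·0.1·0.303 = 0.614754 + 0.084537 + 0.047396 + 0.005454 = 0.752141
Of this, 0.052850 comes from 0.047396 + 0.005454 (the bacterial infection=true cases).
P(bacterial infection | ¬fever) = 0.052850 / 0.752141 ≈ 0.070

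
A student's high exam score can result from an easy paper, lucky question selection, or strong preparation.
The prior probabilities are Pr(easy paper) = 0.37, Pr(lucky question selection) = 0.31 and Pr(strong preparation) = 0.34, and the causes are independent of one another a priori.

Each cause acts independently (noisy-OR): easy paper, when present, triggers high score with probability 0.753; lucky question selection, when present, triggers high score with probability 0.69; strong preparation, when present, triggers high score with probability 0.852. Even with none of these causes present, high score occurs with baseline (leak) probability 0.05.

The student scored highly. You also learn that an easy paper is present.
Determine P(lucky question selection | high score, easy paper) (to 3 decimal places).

Under noisy-OR, P(high score | causes) = 1 − (1−0.05)·∏(1−qᵢ) over the active causes.
Enumerate the 4 (lucky question selection, strong preparation) configurations and weight by the priors:
  P(high score | easy paper) = 0.76535×0.69×0.66 + 0.965272×0.69×0.34 + 0.927258×0.31×0.66 + 0.989234×0.31×0.34
        = 0.348540 + 0.226453 + 0.189717 + 0.104265 = 0.868975
Keeping only the lucky question selection-present terms gives 0.293982, so
  P(lucky question selection | high score, easy paper) = 0.293982 / 0.868975 ≈ 0.338

P(lucky question selection | high score, easy paper) ≈ 0.338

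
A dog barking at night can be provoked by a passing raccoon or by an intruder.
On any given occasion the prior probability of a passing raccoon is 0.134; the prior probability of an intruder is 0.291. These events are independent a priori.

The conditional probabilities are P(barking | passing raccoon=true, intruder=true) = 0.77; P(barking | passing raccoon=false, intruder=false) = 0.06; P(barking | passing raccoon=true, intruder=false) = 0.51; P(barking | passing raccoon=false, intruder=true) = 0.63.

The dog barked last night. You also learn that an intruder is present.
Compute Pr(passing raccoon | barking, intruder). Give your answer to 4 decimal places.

Pr(passing raccoon | barking, intruder) ≈ 0.1590

P(barking | intruder) = 0.63*0.866 + 0.77*0.134 = 0.545580 + 0.103180 = 0.648760
Of this, 0.103180 comes from 0.77*0.134 (the passing raccoon=true cases).
Hence the posterior is 0.103180/0.648760 ≈ 0.1590.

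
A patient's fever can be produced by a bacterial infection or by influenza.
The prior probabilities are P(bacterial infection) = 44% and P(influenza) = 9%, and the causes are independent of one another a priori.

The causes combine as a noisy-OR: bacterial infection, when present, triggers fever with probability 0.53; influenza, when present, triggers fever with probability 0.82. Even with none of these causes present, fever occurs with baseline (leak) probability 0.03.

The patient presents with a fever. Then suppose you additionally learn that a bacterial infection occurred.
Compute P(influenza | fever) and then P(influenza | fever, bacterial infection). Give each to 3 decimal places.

Under noisy-OR, P(fever | causes) = 1 − (1−0.03)·∏(1−qᵢ) over the active causes.
P(fever) = 0.03·0.56·0.91 + 0.8254·0.56·0.09 + 0.5441·0.44·0.91 + 0.917938·0.44·0.09 = 0.015288 + 0.041600 + 0.217858 + 0.036350 = 0.311096
Of this, 0.077950 comes from 0.041600 + 0.036350 (the influenza=true cases).
P(influenza | fever) = 0.077950 / 0.311096 ≈ 0.251

Now also conditioning on bacterial infection=true:
P(fever | bacterial infection) = 0.5441*0.91 + 0.917938*0.09 = 0.495131 + 0.082614 = 0.577745
Of this, 0.082614 comes from 0.917938*0.09 (the influenza=true cases).
Hence the posterior is 0.082614/0.577745 ≈ 0.143.
— bacterial infection explains away the evidence for influenza.

P(influenza | fever) ≈ 0.251; P(influenza | fever, bacterial infection) ≈ 0.143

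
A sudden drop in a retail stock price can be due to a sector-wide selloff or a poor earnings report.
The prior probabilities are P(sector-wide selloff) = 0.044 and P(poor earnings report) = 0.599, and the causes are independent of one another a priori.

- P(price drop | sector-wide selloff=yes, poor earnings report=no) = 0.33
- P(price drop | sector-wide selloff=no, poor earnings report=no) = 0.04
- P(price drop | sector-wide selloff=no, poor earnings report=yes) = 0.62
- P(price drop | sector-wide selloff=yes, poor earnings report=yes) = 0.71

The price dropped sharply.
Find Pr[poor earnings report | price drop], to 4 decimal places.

Sum P(price drop|·) weighted by the priors over the 4 (sector-wide selloff, poor earnings report) configurations:
  P(price drop) = 0.04·0.956·0.401 + 0.62·0.956·0.599 + 0.33·0.044·0.401 + 0.71·0.044·0.599
        = 0.015334 + 0.355039 + 0.005823 + 0.018713 = 0.394909
Keeping only the poor earnings report-present terms gives 0.373752, so
  P(poor earnings report | price drop) = 0.373752 / 0.394909 ≈ 0.9464

Pr[poor earnings report | price drop] ≈ 0.9464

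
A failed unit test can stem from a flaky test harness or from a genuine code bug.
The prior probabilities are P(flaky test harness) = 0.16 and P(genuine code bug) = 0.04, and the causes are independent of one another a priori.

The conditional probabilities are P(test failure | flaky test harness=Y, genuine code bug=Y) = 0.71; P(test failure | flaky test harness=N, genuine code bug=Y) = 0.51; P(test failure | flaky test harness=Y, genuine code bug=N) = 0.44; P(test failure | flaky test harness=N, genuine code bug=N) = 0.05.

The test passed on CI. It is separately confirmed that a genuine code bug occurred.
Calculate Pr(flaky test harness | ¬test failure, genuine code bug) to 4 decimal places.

Pr(flaky test harness | ¬test failure, genuine code bug) ≈ 0.1013

For the numerator, keep only flaky test harness=true terms: 0.29×0.16 = 0.046400
The normalizing constant is 0.49×0.84 + 0.29×0.16 = 0.458000
P(flaky test harness | ¬test failure, genuine code bug) = 0.046400/0.458000 ≈ 0.1013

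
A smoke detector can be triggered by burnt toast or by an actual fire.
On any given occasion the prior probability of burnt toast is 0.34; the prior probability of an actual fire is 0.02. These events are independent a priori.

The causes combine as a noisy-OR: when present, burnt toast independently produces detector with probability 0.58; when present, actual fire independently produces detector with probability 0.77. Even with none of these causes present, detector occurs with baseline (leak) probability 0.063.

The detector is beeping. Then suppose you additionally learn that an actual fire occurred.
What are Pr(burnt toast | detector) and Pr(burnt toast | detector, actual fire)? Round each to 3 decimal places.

Under noisy-OR, P(detector | causes) = 1 − (1−0.063)·∏(1−qᵢ) over the active causes.
Enumerate the 4 (burnt toast, actual fire) configurations and weight by the priors:
  P(detector) = 0.063·0.66·0.98 + 0.78449·0.66·0.02 + 0.60646·0.34·0.98 + 0.909486·0.34·0.02
        = 0.040748 + 0.010355 + 0.202072 + 0.006185 = 0.259360
Configurations with burnt toast contribute 0.208257, so
  P(burnt toast | detector) = 0.208257 / 0.259360 ≈ 0.803

Now condition on the additional information:
P(detector | actual fire) = 0.78449*0.66 + 0.909486*0.34 = 0.517763 + 0.309225 = 0.826988
Of this, 0.309225 comes from 0.909486*0.34 (the burnt toast=true cases).
P(burnt toast | detector, actual fire) = 0.309225 / 0.826988 ≈ 0.374

Pr(burnt toast | detector) ≈ 0.803; Pr(burnt toast | detector, actual fire) ≈ 0.374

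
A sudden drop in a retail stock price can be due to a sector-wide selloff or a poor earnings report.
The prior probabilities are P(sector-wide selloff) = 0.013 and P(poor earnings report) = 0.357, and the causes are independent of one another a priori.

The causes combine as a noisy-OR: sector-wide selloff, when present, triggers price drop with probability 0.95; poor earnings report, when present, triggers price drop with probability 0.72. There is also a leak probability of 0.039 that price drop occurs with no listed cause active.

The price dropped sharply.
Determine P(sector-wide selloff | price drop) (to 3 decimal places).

Under noisy-OR, P(price drop | causes) = 1 − (1−0.039)·∏(1−qᵢ) over the active causes.
P(price drop) = 0.039×0.987×0.643 + 0.73092×0.987×0.357 + 0.95195×0.013×0.643 + 0.986546×0.013×0.357 = 0.024751 + 0.257546 + 0.007957 + 0.004579 = 0.294833
The sector-wide selloff-present share is 0.007957 + 0.004579 = 0.012536.
So P(sector-wide selloff | price drop) = 0.012536/0.294833 ≈ 0.043.

P(sector-wide selloff | price drop) ≈ 0.043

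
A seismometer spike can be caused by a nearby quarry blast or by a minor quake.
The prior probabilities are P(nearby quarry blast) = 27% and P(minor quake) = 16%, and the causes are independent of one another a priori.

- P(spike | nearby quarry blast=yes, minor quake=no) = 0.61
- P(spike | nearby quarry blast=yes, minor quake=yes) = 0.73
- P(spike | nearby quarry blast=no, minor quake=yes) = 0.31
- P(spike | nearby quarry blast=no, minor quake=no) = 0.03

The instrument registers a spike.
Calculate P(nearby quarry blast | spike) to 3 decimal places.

P(spike) = 0.03*0.73*0.84 + 0.31*0.73*0.16 + 0.61*0.27*0.84 + 0.73*0.27*0.16 = 0.018396 + 0.036208 + 0.138348 + 0.031536 = 0.224488
The nearby quarry blast-present share is 0.138348 + 0.031536 = 0.169884.
P(nearby quarry blast | spike) = 0.169884 / 0.224488 ≈ 0.757

P(nearby quarry blast | spike) ≈ 0.757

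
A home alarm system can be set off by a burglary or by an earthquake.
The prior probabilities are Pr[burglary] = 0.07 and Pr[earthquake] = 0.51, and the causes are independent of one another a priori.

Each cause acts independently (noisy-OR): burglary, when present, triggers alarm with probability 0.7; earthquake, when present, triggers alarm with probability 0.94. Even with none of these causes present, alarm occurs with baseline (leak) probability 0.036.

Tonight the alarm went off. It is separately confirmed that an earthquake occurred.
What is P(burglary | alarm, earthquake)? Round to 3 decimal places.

P(burglary | alarm, earthquake) ≈ 0.073

Under noisy-OR, P(alarm | causes) = 1 − (1−0.036)·∏(1−qᵢ) over the active causes.
By total probability over both values of burglary:
  P(alarm | earthquake) = 0.94216·0.93 + 0.982648·0.07
        = 0.876209 + 0.068785 = 0.944994
The terms with burglary present sum to 0.068785, so
  P(burglary | alarm, earthquake) = 0.068785 / 0.944994 ≈ 0.073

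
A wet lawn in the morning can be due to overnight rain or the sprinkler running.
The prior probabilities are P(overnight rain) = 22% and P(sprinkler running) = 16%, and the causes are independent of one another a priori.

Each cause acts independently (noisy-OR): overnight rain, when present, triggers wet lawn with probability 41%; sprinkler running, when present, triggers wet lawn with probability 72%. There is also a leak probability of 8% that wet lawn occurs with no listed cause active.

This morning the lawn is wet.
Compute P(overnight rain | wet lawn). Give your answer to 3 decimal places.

P(overnight rain | wet lawn) ≈ 0.441

Under noisy-OR, P(wet lawn | causes) = 1 − (1−0.08)·∏(1−qᵢ) over the active causes.
Numerator (weight on configurations with overnight rain): 0.084491 + 0.029850 = 0.114341
The normalizing constant is 0.08·0.78·0.84 + 0.7424·0.78·0.16 + 0.4572·0.22·0.84 + 0.848016·0.22·0.16 = 0.259409
Posterior = 0.114341 / 0.259409 ≈ 0.441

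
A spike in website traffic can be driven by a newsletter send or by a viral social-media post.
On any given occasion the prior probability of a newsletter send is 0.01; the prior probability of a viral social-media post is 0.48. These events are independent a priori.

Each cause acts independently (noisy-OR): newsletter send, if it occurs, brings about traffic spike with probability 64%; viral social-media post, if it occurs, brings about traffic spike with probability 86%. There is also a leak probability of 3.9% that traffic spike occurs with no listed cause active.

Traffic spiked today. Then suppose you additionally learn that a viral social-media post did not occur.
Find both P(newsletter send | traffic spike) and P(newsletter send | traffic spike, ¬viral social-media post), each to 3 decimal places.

P(newsletter send | traffic spike) ≈ 0.018; P(newsletter send | traffic spike, ¬viral social-media post) ≈ 0.145

Under noisy-OR, P(traffic spike | causes) = 1 − (1−0.039)·∏(1−qᵢ) over the active causes.
For the numerator, keep only newsletter send=true terms: 0.003401 + 0.004568 = 0.007969
Normalizer over all consistent configurations: 0.039×0.99×0.52 + 0.86546×0.99×0.48 + 0.65404×0.01×0.52 + 0.951566×0.01×0.48 = 0.439313
P(newsletter send | traffic spike) = 0.007969/0.439313 ≈ 0.018

With the extra evidence:
Weight on newsletter send=true, given the evidence: 0.65404·0.01 = 0.006540
Denominator P(traffic spike | ¬viral social-media post): 0.039·0.99 + 0.65404·0.01 = 0.045150
P(newsletter send | traffic spike, ¬viral social-media post) = 0.006540/0.045150 ≈ 0.145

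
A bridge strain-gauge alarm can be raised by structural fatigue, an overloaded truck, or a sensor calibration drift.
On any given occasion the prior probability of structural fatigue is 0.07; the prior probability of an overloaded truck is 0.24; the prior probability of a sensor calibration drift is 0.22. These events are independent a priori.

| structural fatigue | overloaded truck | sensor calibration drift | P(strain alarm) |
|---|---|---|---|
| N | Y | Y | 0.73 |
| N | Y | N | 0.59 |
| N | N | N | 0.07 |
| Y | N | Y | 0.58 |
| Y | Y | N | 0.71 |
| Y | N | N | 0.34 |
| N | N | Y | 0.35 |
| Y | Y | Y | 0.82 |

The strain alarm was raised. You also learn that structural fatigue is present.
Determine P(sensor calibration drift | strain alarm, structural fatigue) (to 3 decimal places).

Sum P(strain alarm|·) weighted by the priors over the 4 (overloaded truck, sensor calibration drift) configurations:
  P(strain alarm | structural fatigue) = 0.34×0.76×0.78 + 0.58×0.76×0.22 + 0.71×0.24×0.78 + 0.82×0.24×0.22
        = 0.201552 + 0.096976 + 0.132912 + 0.043296 = 0.474736
The terms with sensor calibration drift present sum to 0.140272, so
  P(sensor calibration drift | strain alarm, structural fatigue) = 0.140272 / 0.474736 ≈ 0.295

P(sensor calibration drift | strain alarm, structural fatigue) ≈ 0.295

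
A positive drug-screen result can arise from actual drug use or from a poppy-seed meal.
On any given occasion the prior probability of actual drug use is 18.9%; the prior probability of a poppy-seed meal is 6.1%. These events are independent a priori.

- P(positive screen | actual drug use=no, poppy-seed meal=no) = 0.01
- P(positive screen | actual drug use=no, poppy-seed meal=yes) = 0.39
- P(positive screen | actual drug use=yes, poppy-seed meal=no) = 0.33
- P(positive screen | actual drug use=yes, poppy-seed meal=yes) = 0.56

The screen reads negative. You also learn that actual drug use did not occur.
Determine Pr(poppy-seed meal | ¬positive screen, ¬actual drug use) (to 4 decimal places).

P(¬positive screen | ¬actual drug use) = 0.99×0.939 + 0.61×0.061 = 0.929610 + 0.037210 = 0.966820
Restricting to configurations with poppy-seed meal present: 0.61×0.061 = 0.037210.
So P(poppy-seed meal | ¬positive screen, ¬actual drug use) = 0.037210/0.966820 ≈ 0.0385.

Pr(poppy-seed meal | ¬positive screen, ¬actual drug use) ≈ 0.0385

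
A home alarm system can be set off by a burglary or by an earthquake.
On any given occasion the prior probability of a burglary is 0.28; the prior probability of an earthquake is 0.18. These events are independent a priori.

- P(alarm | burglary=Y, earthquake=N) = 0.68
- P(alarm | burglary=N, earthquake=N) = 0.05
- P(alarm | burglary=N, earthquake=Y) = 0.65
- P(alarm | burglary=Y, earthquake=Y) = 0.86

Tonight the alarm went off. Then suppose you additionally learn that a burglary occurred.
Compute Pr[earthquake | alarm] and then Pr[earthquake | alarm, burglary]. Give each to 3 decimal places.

P(alarm) = 0.05·0.72·0.82 + 0.65·0.72·0.18 + 0.68·0.28·0.82 + 0.86·0.28·0.18 = 0.029520 + 0.084240 + 0.156128 + 0.043344 = 0.313232
Restricting to configurations with earthquake present: 0.084240 + 0.043344 = 0.127584.
So P(earthquake | alarm) = 0.127584/0.313232 ≈ 0.407.

Now condition on the additional information:
Weight on earthquake=true, given the evidence: 0.86·0.18 = 0.154800
Denominator P(alarm | burglary): 0.68·0.82 + 0.86·0.18 = 0.712400
Posterior = 0.154800 / 0.712400 ≈ 0.217
Conditioning on burglary lowers the posterior on earthquake: the classic explaining-away effect in a common-effect structure.

Pr[earthquake | alarm] ≈ 0.407; Pr[earthquake | alarm, burglary] ≈ 0.217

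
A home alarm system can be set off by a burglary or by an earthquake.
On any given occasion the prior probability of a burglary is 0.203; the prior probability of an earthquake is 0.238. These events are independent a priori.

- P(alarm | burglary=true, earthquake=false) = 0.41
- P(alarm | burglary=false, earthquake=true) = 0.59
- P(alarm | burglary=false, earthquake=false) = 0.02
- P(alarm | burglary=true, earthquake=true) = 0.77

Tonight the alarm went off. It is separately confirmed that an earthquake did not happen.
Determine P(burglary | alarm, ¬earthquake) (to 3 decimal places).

P(alarm | ¬earthquake) = 0.02×0.797 + 0.41×0.203 = 0.015940 + 0.083230 = 0.099170
Of this, 0.083230 comes from 0.41×0.203 (the burglary=true cases).
Hence the posterior is 0.083230/0.099170 ≈ 0.839.

P(burglary | alarm, ¬earthquake) ≈ 0.839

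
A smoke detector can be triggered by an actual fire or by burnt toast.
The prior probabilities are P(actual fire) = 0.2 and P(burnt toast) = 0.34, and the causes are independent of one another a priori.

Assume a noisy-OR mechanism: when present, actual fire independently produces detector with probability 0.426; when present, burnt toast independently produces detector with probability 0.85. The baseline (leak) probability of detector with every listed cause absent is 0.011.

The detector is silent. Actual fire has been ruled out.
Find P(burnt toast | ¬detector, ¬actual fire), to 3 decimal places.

P(burnt toast | ¬detector, ¬actual fire) ≈ 0.072

Under noisy-OR, P(detector | causes) = 1 − (1−0.011)·∏(1−qᵢ) over the active causes.
P(¬detector | ¬actual fire) = 0.989×0.66 + 0.14835×0.34 = 0.652740 + 0.050439 = 0.703179
Restricting to configurations with burnt toast present: 0.14835×0.34 = 0.050439.
P(burnt toast | ¬detector, ¬actual fire) = 0.050439 / 0.703179 ≈ 0.072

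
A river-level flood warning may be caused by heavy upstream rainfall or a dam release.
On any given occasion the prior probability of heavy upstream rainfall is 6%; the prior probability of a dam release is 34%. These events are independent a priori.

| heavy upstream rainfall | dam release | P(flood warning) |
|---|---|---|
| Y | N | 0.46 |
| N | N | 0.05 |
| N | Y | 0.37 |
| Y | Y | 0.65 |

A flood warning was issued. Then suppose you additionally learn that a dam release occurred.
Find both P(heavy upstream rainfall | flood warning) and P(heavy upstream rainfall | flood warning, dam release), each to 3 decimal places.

P(heavy upstream rainfall | flood warning) ≈ 0.174; P(heavy upstream rainfall | flood warning, dam release) ≈ 0.101

P(flood warning) = 0.05·0.94·0.66 + 0.37·0.94·0.34 + 0.46·0.06·0.66 + 0.65·0.06·0.34 = 0.031020 + 0.118252 + 0.018216 + 0.013260 = 0.180748
Restricting to configurations with heavy upstream rainfall present: 0.018216 + 0.013260 = 0.031476.
Hence the posterior is 0.031476/0.180748 ≈ 0.174.

Now condition on the additional information:
P(flood warning | dam release) = 0.37*0.94 + 0.65*0.06 = 0.347800 + 0.039000 = 0.386800
Restricting to configurations with heavy upstream rainfall present: 0.65*0.06 = 0.039000.
So P(heavy upstream rainfall | flood warning, dam release) = 0.039000/0.386800 ≈ 0.101.
Conditioning on dam release lowers the posterior on heavy upstream rainfall: the classic explaining-away effect in a common-effect structure.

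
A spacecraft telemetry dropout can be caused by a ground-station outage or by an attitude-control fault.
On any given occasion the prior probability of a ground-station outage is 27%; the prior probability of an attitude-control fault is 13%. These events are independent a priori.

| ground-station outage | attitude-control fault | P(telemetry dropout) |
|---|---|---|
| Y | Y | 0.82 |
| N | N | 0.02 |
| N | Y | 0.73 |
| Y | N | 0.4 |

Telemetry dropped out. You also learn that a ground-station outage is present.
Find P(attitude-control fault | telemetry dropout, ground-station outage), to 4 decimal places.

P(attitude-control fault | telemetry dropout, ground-station outage) ≈ 0.2345

P(telemetry dropout | ground-station outage) = 0.4*0.87 + 0.82*0.13 = 0.348000 + 0.106600 = 0.454600
Restricting to configurations with attitude-control fault present: 0.82*0.13 = 0.106600.
Hence the posterior is 0.106600/0.454600 ≈ 0.2345.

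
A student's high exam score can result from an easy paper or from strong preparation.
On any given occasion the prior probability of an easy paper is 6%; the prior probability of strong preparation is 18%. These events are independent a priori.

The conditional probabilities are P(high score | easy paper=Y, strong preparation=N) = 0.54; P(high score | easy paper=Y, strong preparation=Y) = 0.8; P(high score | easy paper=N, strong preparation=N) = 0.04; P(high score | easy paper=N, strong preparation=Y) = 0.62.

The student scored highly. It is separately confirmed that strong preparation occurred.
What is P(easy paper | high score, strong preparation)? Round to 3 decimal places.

P(easy paper | high score, strong preparation) ≈ 0.076

For the numerator, keep only easy paper=true terms: 0.8*0.06 = 0.048000
Normalizer over all consistent configurations: 0.62*0.94 + 0.8*0.06 = 0.630800
P(easy paper | high score, strong preparation) = 0.048000/0.630800 ≈ 0.076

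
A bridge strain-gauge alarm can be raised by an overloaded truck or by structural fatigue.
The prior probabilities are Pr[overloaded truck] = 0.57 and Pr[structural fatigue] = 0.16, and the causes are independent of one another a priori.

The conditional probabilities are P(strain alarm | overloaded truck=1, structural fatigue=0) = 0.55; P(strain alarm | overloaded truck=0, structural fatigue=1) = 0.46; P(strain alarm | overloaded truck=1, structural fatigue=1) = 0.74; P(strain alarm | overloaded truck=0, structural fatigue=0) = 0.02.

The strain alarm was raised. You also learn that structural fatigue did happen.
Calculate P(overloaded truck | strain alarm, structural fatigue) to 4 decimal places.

P(overloaded truck | strain alarm, structural fatigue) ≈ 0.6808

Numerator (weight on configurations with overloaded truck): 0.74·0.57 = 0.421800
Denominator P(strain alarm | structural fatigue): 0.46·0.43 + 0.74·0.57 = 0.619600
Posterior = 0.421800 / 0.619600 ≈ 0.6808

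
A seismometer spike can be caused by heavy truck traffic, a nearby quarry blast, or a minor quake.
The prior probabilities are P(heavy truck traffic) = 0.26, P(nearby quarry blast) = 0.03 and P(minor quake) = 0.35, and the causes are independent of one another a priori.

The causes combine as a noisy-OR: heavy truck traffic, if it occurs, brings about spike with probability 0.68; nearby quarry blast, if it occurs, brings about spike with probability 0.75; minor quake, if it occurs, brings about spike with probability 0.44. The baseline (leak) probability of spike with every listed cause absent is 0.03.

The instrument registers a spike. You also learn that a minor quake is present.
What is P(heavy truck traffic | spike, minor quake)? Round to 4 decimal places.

P(heavy truck traffic | spike, minor quake) ≈ 0.3834

Under noisy-OR, P(spike | causes) = 1 − (1−0.03)·∏(1−qᵢ) over the active causes.
Sum P(spike|·) weighted by the priors over the 4 (heavy truck traffic, nearby quarry blast) configurations:
  P(spike | minor quake) = 0.4568×0.74×0.97 + 0.8642×0.74×0.03 + 0.826176×0.26×0.97 + 0.956544×0.26×0.03
        = 0.327891 + 0.019185 + 0.208362 + 0.007461 = 0.562899
Keeping only the heavy truck traffic-present terms gives 0.215823, so
  P(heavy truck traffic | spike, minor quake) = 0.215823 / 0.562899 ≈ 0.3834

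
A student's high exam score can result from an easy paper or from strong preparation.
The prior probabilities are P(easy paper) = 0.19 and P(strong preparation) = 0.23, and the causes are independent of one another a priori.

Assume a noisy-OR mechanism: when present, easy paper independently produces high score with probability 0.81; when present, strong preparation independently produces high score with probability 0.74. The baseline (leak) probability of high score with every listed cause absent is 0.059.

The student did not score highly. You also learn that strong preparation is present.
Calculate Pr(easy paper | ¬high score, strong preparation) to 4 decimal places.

Pr(easy paper | ¬high score, strong preparation) ≈ 0.0427

Under noisy-OR, P(high score | causes) = 1 − (1−0.059)·∏(1−qᵢ) over the active causes.
P(¬high score | strong preparation) = 0.24466×0.81 + 0.046485×0.19 = 0.198175 + 0.008832 = 0.207007
The easy paper-present share is 0.046485×0.19 = 0.008832.
So P(easy paper | ¬high score, strong preparation) = 0.008832/0.207007 ≈ 0.0427.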